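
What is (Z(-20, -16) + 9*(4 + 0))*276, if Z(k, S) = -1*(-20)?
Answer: 15456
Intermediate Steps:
Z(k, S) = 20
(Z(-20, -16) + 9*(4 + 0))*276 = (20 + 9*(4 + 0))*276 = (20 + 9*4)*276 = (20 + 36)*276 = 56*276 = 15456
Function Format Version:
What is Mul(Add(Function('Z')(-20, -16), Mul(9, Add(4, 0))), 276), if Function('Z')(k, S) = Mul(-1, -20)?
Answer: 15456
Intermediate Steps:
Function('Z')(k, S) = 20
Mul(Add(Function('Z')(-20, -16), Mul(9, Add(4, 0))), 276) = Mul(Add(20, Mul(9, Add(4, 0))), 276) = Mul(Add(20, Mul(9, 4)), 276) = Mul(Add(20, 36), 276) = Mul(56, 276) = 15456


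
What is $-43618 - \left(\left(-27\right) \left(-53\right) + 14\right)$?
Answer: $-45063$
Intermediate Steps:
$-43618 - \left(\left(-27\right) \left(-53\right) + 14\right) = -43618 - \left(1431 + 14\right) = -43618 - 1445 = -45063$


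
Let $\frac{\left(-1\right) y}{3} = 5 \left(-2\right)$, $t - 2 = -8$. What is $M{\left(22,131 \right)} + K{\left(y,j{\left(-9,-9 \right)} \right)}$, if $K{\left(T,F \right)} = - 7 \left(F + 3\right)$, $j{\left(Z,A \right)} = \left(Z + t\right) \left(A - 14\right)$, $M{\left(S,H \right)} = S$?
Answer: $-2414$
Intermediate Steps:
$t = -6$ ($t = 2 - 8 = -6$)
$j{\left(Z,A \right)} = \left(-14 + A\right) \left(-6 + Z\right)$ ($j{\left(Z,A \right)} = \left(Z - 6\right) \left(A - 14\right) = \left(-6 + Z\right) \left(-14 + A\right) = \left(-14 + A\right) \left(-6 + Z\right)$)
$y = 30$ ($y = - 3 \cdot 5 \left(-2\right) = \left(-3\right) \left(-10\right) = 30$)
$K{\left(T,F \right)} = -21 - 7 F$ ($K{\left(T,F \right)} = - 7 \left(3 + F\right) = -21 - 7 F$)
$M{\left(22,131 \right)} + K{\left(y,j{\left(-9,-9 \right)} \right)} = 22 - \left(21 + 7 \left(84 - -126 - -54 - -81\right)\right) = 22 - \left(21 + 7 \left(84 + 126 + 54 + 81\right)\right) = 22 - 2436 = -2414$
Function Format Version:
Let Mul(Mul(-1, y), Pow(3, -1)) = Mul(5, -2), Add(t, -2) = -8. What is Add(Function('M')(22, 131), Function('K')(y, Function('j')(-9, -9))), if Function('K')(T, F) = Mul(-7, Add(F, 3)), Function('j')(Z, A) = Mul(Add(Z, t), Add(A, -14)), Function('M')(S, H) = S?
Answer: -2414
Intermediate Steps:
t = -6 (t = Add(2, -8) = -6)
Function('j')(Z, A) = Mul(Add(-14, A), Add(-6, Z)) (Function('j')(Z, A) = Mul(Add(Z, -6), Add(A, -14)) = Mul(Add(-6, Z), Add(-14, A)) = Mul(Add(-14, A), Add(-6, Z)))
y = 30 (y = Mul(-3, Mul(5, -2)) = Mul(-3, -10) = 30)
Function('K')(T, F) = Add(-21, Mul(-7, F)) (Function('K')(T, F) = Mul(-7, Add(3, F)) = Add(-21, Mul(-7, F)))
Add(Function('M')(22, 131), Function('K')(y, Function('j')(-9, -9))) = Add(22, Add(-21, Mul(-7, Add(84, Mul(-14, -9), Mul(-6, -9), Mul(-9, -9))))) = Add(22, Add(-21, Mul(-7, Add(84, 126, 54, 81)))) = Add(22, Add(-21, Mul(-7, 345))) = Add(22, Add(-21, -2415)) = Add(22, -2436) = -2414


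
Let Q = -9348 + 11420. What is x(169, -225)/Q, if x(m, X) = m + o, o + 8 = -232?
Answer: -71/2072 ≈ -0.034266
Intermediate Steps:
o = -240 (o = -8 - 232 = -240)
x(m, X) = -240 + m (x(m, X) = m - 240 = -240 + m)
Q = 2072
x(169, -225)/Q = (-240 + 169)/2072 = -71*1/2072 = -71/2072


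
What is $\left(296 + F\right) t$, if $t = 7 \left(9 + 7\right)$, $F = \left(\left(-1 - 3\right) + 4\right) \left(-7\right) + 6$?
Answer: $33824$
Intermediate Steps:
$F = 6$ ($F = \left(-4 + 4\right) \left(-7\right) + 6 = 0 \left(-7\right) + 6 = 0 + 6 = 6$)
$t = 112$ ($t = 7 \cdot 16 = 112$)
$\left(296 + F\right) t = \left(296 + 6\right) 112 = 302 \cdot 112 = 33824$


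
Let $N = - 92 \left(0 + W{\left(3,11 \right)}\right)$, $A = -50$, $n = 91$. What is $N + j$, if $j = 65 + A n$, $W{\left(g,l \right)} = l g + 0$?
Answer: $-7521$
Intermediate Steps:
$W{\left(g,l \right)} = g l$ ($W{\left(g,l \right)} = g l + 0 = g l$)
$N = -3036$ ($N = - 92 \left(0 + 3 \cdot 11\right) = - 92 \left(0 + 33\right) = \left(-92\right) 33 = -3036$)
$j = -4485$ ($j = 65 - 4550 = -4485$)
$N + j = -3036 - 4485 = -7521$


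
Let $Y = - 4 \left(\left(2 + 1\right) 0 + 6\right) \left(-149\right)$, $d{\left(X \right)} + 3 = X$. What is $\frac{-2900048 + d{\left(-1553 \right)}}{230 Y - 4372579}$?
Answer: $\frac{2901604}{3550099} \approx 0.81733$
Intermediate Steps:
$d{\left(X \right)} = -3 + X$
$Y = 3576$ ($Y = - 4 \left(3 \cdot 0 + 6\right) \left(-149\right) = - 4 \left(0 + 6\right) \left(-149\right) = \left(-4\right) 6 \left(-149\right) = \left(-24\right) \left(-149\right) = 3576$)
$\frac{-2900048 + d{\left(-1553 \right)}}{230 Y - 4372579} = \frac{-2900048 - 1556}{230 \cdot 3576 - 4372579} = \frac{-2900048 - 1556}{822480 - 4372579} = - \frac{2901604}{-3550099} = \left(-2901604\right) \left(- \frac{1}{3550099}\right) = \frac{2901604}{3550099}$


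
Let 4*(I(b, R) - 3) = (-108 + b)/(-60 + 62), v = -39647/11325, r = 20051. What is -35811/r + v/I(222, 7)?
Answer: -31163458663/15668352675 ≈ -1.9889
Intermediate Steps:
v = -39647/11325 (v = -39647*1/11325 = -39647/11325 ≈ -3.5008)
I(b, R) = -21/2 + b/8 (I(b, R) = 3 + ((-108 + b)/(-60 + 62))/4 = 3 + ((-108 + b)/2)/4 = 3 + ((-108 + b)*(1/2))/4 = 3 + (-54 + b/2)/4 = 3 + (-27/2 + b/8) = -21/2 + b/8)
-35811/r + v/I(222, 7) = -35811/20051 - 39647/(11325*(-21/2 + (1/8)*222)) = -35811*1/20051 - 39647/(11325*(-21/2 + 111/4)) = -35811/20051 - 39647/(11325*69/4) = -35811/20051 - 39647/11325*4/69 = -35811/20051 - 158588/781425 = -31163458663/15668352675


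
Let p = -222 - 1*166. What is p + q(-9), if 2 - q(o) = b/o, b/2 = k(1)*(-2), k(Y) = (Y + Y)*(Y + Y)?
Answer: -3490/9 ≈ -387.78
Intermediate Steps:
k(Y) = 4*Y**2 (k(Y) = (2*Y)*(2*Y) = 4*Y**2)
b = -16 (b = 2*((4*1**2)*(-2)) = 2*((4*1)*(-2)) = 2*(4*(-2)) = 2*(-8) = -16)
q(o) = 2 + 16/o (q(o) = 2 - (-16)/o = 2 + 16/o)
p = -388 (p = -222 - 166 = -388)
p + q(-9) = -388 + (2 + 16/(-9)) = -388 + (2 + 16*(-1/9)) = -388 + (2 - 16/9) = -388 + 2/9 = -3490/9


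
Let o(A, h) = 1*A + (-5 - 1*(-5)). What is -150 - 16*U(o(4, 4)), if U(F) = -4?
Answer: -86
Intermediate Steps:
o(A, h) = A (o(A, h) = A + (-5 + 5) = A + 0 = A)
-150 - 16*U(o(4, 4)) = -150 - 16*(-4) = -150 + 64 = -86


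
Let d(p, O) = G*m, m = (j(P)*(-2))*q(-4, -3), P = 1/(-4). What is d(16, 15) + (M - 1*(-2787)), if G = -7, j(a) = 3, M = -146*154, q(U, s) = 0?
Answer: -19697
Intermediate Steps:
P = -¼ ≈ -0.25000
M = -22484
m = 0 (m = (3*(-2))*0 = -6*0 = 0)
d(p, O) = 0 (d(p, O) = -7*0 = 0)
d(16, 15) + (M - 1*(-2787)) = 0 + (-22484 - 1*(-2787)) = 0 + (-22484 + 2787) = 0 - 19697 = -19697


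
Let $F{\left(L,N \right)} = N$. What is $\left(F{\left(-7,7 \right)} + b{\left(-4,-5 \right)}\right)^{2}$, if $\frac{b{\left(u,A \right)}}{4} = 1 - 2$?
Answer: $9$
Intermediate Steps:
$b{\left(u,A \right)} = -4$ ($b{\left(u,A \right)} = 4 \left(1 - 2\right) = 4 \left(-1\right) = -4$)
$\left(F{\left(-7,7 \right)} + b{\left(-4,-5 \right)}\right)^{2} = \left(7 - 4\right)^{2} = 3^{2} = 9$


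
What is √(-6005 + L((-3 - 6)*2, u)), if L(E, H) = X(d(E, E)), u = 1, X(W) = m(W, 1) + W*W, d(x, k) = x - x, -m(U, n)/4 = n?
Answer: I*√6009 ≈ 77.518*I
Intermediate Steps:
m(U, n) = -4*n
d(x, k) = 0
X(W) = -4 + W² (X(W) = -4*1 + W*W = -4 + W²)
L(E, H) = -4 (L(E, H) = -4 + 0² = -4 + 0 = -4)
√(-6005 + L((-3 - 6)*2, u)) = √(-6005 - 4) = √(-6009) = I*√6009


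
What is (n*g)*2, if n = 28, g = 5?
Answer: 280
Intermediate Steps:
(n*g)*2 = (28*5)*2 = 140*2 = 280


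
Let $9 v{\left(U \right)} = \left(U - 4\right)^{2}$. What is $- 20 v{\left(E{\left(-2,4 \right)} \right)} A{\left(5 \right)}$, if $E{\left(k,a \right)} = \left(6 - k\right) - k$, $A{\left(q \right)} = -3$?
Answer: $240$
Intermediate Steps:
$E{\left(k,a \right)} = 6 - 2 k$
$v{\left(U \right)} = \frac{\left(-4 + U\right)^{2}}{9}$ ($v{\left(U \right)} = \frac{\left(U - 4\right)^{2}}{9} = \frac{\left(-4 + U\right)^{2}}{9}$)
$- 20 v{\left(E{\left(-2,4 \right)} \right)} A{\left(5 \right)} = - 20 \frac{\left(-4 + \left(6 - -4\right)\right)^{2}}{9} \left(-3\right) = - 20 \frac{\left(-4 + \left(6 + 4\right)\right)^{2}}{9} \left(-3\right) = - 20 \frac{\left(-4 + 10\right)^{2}}{9} \left(-3\right) = - 20 \frac{6^{2}}{9} \left(-3\right) = - 20 \cdot \frac{1}{9} \cdot 36 \left(-3\right) = \left(-20\right) 4 \left(-3\right) = \left(-80\right) \left(-3\right) = 240$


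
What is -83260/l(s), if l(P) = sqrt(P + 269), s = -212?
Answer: -83260*sqrt(57)/57 ≈ -11028.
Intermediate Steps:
l(P) = sqrt(269 + P)
-83260/l(s) = -83260/sqrt(269 - 212) = -83260*sqrt(57)/57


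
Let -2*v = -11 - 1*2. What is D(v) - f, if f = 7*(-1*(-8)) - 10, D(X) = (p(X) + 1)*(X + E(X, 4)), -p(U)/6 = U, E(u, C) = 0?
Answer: -293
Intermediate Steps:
v = 13/2 (v = -(-11 - 1*2)/2 = -(-11 - 2)/2 = -1/2*(-13) = 13/2 ≈ 6.5000)
p(U) = -6*U
D(X) = X*(1 - 6*X) (D(X) = (-6*X + 1)*(X + 0) = (1 - 6*X)*X = X*(1 - 6*X))
f = 46 (f = 7*8 - 10 = 56 - 10 = 46)
D(v) - f = 13*(1 - 6*13/2)/2 - 1*46 = 13*(1 - 39)/2 - 46 = (13/2)*(-38) - 46 = -247 - 46 = -293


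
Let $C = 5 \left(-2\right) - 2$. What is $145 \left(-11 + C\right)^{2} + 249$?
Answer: $76954$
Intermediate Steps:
$C = -12$ ($C = -10 - 2 = -12$)
$145 \left(-11 + C\right)^{2} + 249 = 145 \left(-11 - 12\right)^{2} + 249 = 145 \left(-23\right)^{2} + 249 = 145 \cdot 529 + 249 = 76705 + 249 = 76954$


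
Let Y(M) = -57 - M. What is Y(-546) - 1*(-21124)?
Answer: 21613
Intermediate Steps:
Y(-546) - 1*(-21124) = (-57 - 1*(-546)) - 1*(-21124) = (-57 + 546) + 21124 = 489 + 21124 = 21613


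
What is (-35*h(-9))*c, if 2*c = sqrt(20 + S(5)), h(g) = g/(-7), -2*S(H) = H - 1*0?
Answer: -45*sqrt(70)/4 ≈ -94.124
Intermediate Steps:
S(H) = -H/2 (S(H) = -(H - 1*0)/2 = -(H + 0)/2 = -H/2)
h(g) = -g/7 (h(g) = g*(-1/7) = -g/7)
c = sqrt(70)/4 (c = sqrt(20 - 1/2*5)/2 = sqrt(20 - 5/2)/2 = sqrt(35/2)/2 = (sqrt(70)/2)/2 = sqrt(70)/4 ≈ 2.0917)
(-35*h(-9))*c = (-(-5)*(-9))*(sqrt(70)/4) = (-35*9/7)*(sqrt(70)/4) = -45*sqrt(70)/4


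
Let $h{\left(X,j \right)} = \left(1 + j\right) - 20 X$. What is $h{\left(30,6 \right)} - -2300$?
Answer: $1707$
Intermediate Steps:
$h{\left(X,j \right)} = 1 + j - 20 X$
$h{\left(30,6 \right)} - -2300 = \left(1 + 6 - 600\right) - -2300 = \left(1 + 6 - 600\right) + 2300 = -593 + 2300 = 1707$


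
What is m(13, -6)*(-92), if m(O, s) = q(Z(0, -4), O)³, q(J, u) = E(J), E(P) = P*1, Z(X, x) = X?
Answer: 0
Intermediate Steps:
E(P) = P
q(J, u) = J
m(O, s) = 0 (m(O, s) = 0³ = 0)
m(13, -6)*(-92) = 0*(-92) = 0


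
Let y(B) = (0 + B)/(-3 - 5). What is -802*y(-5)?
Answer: -2005/4 ≈ -501.25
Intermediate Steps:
y(B) = -B/8 (y(B) = B/(-8) = B*(-⅛) = -B/8)
-802*y(-5) = -(-401)*(-5)/4 = -802*5/8 = -2005/4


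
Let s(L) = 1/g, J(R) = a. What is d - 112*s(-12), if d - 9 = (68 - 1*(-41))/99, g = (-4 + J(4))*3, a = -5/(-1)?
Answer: -2696/99 ≈ -27.232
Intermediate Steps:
a = 5 (a = -5*(-1) = 5)
J(R) = 5
g = 3 (g = (-4 + 5)*3 = 1*3 = 3)
s(L) = ⅓ (s(L) = 1/3 = ⅓)
d = 1000/99 (d = 9 + (68 - 1*(-41))/99 = 9 + (68 + 41)*(1/99) = 9 + 109*(1/99) = 9 + 109/99 = 1000/99 ≈ 10.101)
d - 112*s(-12) = 1000/99 - 112*⅓ = 1000/99 - 112/3 = -2696/99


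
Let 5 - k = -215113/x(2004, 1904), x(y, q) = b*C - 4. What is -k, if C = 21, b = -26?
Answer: 212363/550 ≈ 386.11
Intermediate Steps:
x(y, q) = -550 (x(y, q) = -26*21 - 4 = -546 - 4 = -550)
k = -212363/550 (k = 5 - (-215113)/(-550) = 5 - (-215113)*(-1)/550 = 5 - 1*215113/550 = 5 - 215113/550 = -212363/550 ≈ -386.11)
-k = -1*(-212363/550) = 212363/550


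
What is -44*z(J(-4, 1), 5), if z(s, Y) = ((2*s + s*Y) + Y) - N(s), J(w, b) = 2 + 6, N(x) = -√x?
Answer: -2684 - 88*√2 ≈ -2808.4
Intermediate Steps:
J(w, b) = 8
z(s, Y) = Y + √s + 2*s + Y*s (z(s, Y) = ((2*s + s*Y) + Y) - (-1)*√s = ((2*s + Y*s) + Y) + √s = (Y + 2*s + Y*s) + √s = Y + √s + 2*s + Y*s)
-44*z(J(-4, 1), 5) = -44*(5 + √8 + 2*8 + 5*8) = -44*(5 + 2*√2 + 16 + 40) = -44*(61 + 2*√2) = -2684 - 88*√2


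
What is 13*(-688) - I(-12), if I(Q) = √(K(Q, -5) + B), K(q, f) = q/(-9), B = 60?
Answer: -8944 - 2*√138/3 ≈ -8951.8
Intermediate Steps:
K(q, f) = -q/9 (K(q, f) = q*(-⅑) = -q/9)
I(Q) = √(60 - Q/9) (I(Q) = √(-Q/9 + 60) = √(60 - Q/9))
13*(-688) - I(-12) = 13*(-688) - √(540 - 1*(-12))/3 = -8944 - √(540 + 12)/3 = -8944 - √552/3 = -8944 - 2*√138/3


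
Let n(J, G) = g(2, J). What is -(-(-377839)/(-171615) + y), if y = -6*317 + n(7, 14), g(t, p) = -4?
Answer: 327476029/171615 ≈ 1908.2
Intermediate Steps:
n(J, G) = -4
y = -1906 (y = -6*317 - 4 = -1902 - 4 = -1906)
-(-(-377839)/(-171615) + y) = -(-(-377839)/(-171615) - 1906) = -(-(-377839)*(-1)/171615 - 1906) = -(-1*377839/171615 - 1906) = -(-377839/171615 - 1906) = -1*(-327476029/171615) = 327476029/171615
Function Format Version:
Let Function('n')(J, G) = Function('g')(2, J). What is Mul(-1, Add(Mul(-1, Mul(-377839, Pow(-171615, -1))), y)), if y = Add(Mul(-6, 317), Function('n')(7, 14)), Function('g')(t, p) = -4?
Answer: Rational(327476029, 171615) ≈ 1908.2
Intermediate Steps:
Function('n')(J, G) = -4
y = -1906 (y = Add(Mul(-6, 317), -4) = Add(-1902, -4) = -1906)
Mul(-1, Add(Mul(-1, Mul(-377839, Pow(-171615, -1))), y)) = Mul(-1, Add(Mul(-1, Mul(-377839, Pow(-171615, -1))), -1906)) = Mul(-1, Add(Mul(-1, Mul(-377839, Rational(-1, 171615))), -1906)) = Mul(-1, Add(Mul(-1, Rational(377839, 171615)), -1906)) = Mul(-1, Add(Rational(-377839, 171615), -1906)) = Mul(-1, Rational(-327476029, 171615)) = Rational(327476029, 171615)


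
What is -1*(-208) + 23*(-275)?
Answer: -6117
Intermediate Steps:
-1*(-208) + 23*(-275) = 208 - 6325 = -6117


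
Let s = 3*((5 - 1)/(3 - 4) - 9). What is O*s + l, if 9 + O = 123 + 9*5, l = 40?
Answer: -6161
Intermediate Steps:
s = -39 (s = 3*(4/(-1) - 9) = 3*(4*(-1) - 9) = 3*(-4 - 9) = 3*(-13) = -39)
O = 159 (O = -9 + (123 + 9*5) = -9 + (123 + 45) = -9 + 168 = 159)
O*s + l = 159*(-39) + 40 = -6201 + 40 = -6161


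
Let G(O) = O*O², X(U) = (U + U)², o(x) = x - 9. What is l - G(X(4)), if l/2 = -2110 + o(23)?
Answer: -266336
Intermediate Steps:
o(x) = -9 + x
X(U) = 4*U² (X(U) = (2*U)² = 4*U²)
G(O) = O³
l = -4192 (l = 2*(-2110 + (-9 + 23)) = 2*(-2110 + 14) = 2*(-2096) = -4192)
l - G(X(4)) = -4192 - (4*4²)³ = -4192 - (4*16)³ = -4192 - 1*64³ = -4192 - 1*262144 = -4192 - 262144 = -266336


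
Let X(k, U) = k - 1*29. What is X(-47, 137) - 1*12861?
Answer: -12937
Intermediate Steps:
X(k, U) = -29 + k (X(k, U) = k - 29 = -29 + k)
X(-47, 137) - 1*12861 = (-29 - 47) - 1*12861 = -76 - 12861 = -12937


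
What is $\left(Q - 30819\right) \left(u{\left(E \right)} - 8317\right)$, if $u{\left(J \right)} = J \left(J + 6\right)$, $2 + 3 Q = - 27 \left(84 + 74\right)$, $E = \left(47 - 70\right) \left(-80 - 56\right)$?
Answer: $-315801805125$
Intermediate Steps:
$E = 3128$ ($E = \left(-23\right) \left(-136\right) = 3128$)
$Q = - \frac{4268}{3}$ ($Q = - \frac{2}{3} + \frac{\left(-27\right) \left(84 + 74\right)}{3} = - \frac{2}{3} + \frac{\left(-27\right) 158}{3} = - \frac{2}{3} + \frac{1}{3} \left(-4266\right) = - \frac{2}{3} - 1422 = - \frac{4268}{3} \approx -1422.7$)
$u{\left(J \right)} = J \left(6 + J\right)$
$\left(Q - 30819\right) \left(u{\left(E \right)} - 8317\right) = \left(- \frac{4268}{3} - 30819\right) \left(3128 \left(6 + 3128\right) - 8317\right) = - \frac{96725 \left(3128 \cdot 3134 - 8317\right)}{3} = - \frac{96725 \left(9803152 - 8317\right)}{3} = \left(- \frac{96725}{3}\right) 9794835 = -315801805125$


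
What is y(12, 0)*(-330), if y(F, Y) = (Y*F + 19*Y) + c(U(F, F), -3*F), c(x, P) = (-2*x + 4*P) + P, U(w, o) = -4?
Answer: 56760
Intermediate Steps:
c(x, P) = -2*x + 5*P
y(F, Y) = 8 - 15*F + 19*Y + F*Y (y(F, Y) = (Y*F + 19*Y) + (-2*(-4) + 5*(-3*F)) = (F*Y + 19*Y) + (8 - 15*F) = (19*Y + F*Y) + (8 - 15*F) = 8 - 15*F + 19*Y + F*Y)
y(12, 0)*(-330) = (8 - 15*12 + 19*0 + 12*0)*(-330) = (8 - 180 + 0 + 0)*(-330) = -172*(-330) = 56760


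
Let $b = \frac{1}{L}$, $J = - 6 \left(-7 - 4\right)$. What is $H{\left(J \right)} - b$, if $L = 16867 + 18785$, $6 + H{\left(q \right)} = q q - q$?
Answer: $\frac{152733167}{35652} \approx 4284.0$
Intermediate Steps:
$J = 66$ ($J = \left(-6\right) \left(-11\right) = 66$)
$H{\left(q \right)} = -6 + q^{2} - q$ ($H{\left(q \right)} = -6 - \left(q - q q\right) = -6 + \left(q^{2} - q\right) = -6 + q^{2} - q$)
$L = 35652$
$b = \frac{1}{35652} \approx 2.8049 \cdot 10^{-5}$
$H{\left(J \right)} - b = \left(-6 + 66^{2} - 66\right) - \frac{1}{35652} = \left(-6 + 4356 - 66\right) - \frac{1}{35652} = 4284 - \frac{1}{35652} = \frac{152733167}{35652}$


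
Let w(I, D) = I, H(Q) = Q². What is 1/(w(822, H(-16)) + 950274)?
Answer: 1/951096 ≈ 1.0514e-6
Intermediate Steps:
1/(w(822, H(-16)) + 950274) = 1/(822 + 950274) = 1/951096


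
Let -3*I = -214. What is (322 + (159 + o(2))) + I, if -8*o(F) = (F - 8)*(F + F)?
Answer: 1666/3 ≈ 555.33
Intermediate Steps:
I = 214/3 (I = -⅓*(-214) = 214/3 ≈ 71.333)
o(F) = -F*(-8 + F)/4 (o(F) = -(F - 8)*(F + F)/8 = -(-8 + F)*2*F/8 = -F*(-8 + F)/4)
(322 + (159 + o(2))) + I = (322 + (159 + (¼)*2*(8 - 1*2))) + 214/3 = (322 + (159 + (¼)*2*(8 - 2))) + 214/3 = (322 + (159 + (¼)*2*6)) + 214/3 = (322 + (159 + 3)) + 214/3 = (322 + 162) + 214/3 = 484 + 214/3 = 1666/3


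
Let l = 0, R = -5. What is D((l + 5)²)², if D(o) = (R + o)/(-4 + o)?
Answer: 400/441 ≈ 0.90703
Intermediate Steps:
D(o) = (-5 + o)/(-4 + o)
D((l + 5)²)² = ((-5 + (0 + 5)²)/(-4 + (0 + 5)²))² = ((-5 + 5²)/(-4 + 5²))² = ((-5 + 25)/(-4 + 25))² = (20/21)² = 400/441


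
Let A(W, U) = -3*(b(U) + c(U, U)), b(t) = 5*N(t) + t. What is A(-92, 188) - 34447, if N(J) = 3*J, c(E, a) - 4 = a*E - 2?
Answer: -149509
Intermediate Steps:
c(E, a) = 2 + E*a (c(E, a) = 4 + (a*E - 2) = 4 + (E*a - 2) = 4 + (-2 + E*a) = 2 + E*a)
b(t) = 16*t (b(t) = 5*(3*t) + t = 15*t + t = 16*t)
A(W, U) = -6 - 48*U - 3*U² (A(W, U) = -3*(16*U + (2 + U*U)) = -3*(16*U + (2 + U²)) = -3*(2 + U² + 16*U) = -6 - 48*U - 3*U²)
A(-92, 188) - 34447 = (-6 - 48*188 - 3*188²) - 34447 = (-6 - 9024 - 3*35344) - 34447 = (-6 - 9024 - 106032) - 34447 = -115062 - 34447 = -149509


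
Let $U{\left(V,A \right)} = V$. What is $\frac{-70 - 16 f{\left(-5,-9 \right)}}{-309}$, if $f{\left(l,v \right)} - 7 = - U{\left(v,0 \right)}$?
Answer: $\frac{326}{309} \approx 1.055$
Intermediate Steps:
$f{\left(l,v \right)} = 7 - v$
$\frac{-70 - 16 f{\left(-5,-9 \right)}}{-309} = \frac{-70 - 16 \left(7 - -9\right)}{-309} = \left(-70 - 16 \left(7 + 9\right)\right) \left(- \frac{1}{309}\right) = \left(-70 - 256\right) \left(- \frac{1}{309}\right) = \left(-326\right) \left(- \frac{1}{309}\right) = \frac{326}{309}$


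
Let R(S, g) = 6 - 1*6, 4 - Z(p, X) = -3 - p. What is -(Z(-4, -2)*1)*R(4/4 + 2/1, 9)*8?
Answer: 0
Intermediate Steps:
Z(p, X) = 7 + p (Z(p, X) = 4 - (-3 - p) = 4 + (3 + p) = 7 + p)
R(S, g) = 0 (R(S, g) = 6 - 6 = 0)
-(Z(-4, -2)*1)*R(4/4 + 2/1, 9)*8 = -((7 - 4)*1)*0*8 = -(3*1)*0*8 = -3*0*8 = -0*8 = -1*0 = 0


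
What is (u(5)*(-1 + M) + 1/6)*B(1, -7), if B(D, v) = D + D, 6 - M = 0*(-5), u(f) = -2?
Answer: -59/3 ≈ -19.667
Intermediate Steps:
M = 6 (M = 6 - 0*(-5) = 6 - 1*0 = 6 + 0 = 6)
B(D, v) = 2*D
(u(5)*(-1 + M) + 1/6)*B(1, -7) = (-2*(-1 + 6) + 1/6)*(2*1) = (-2*5 + ⅙)*2 = (-10 + ⅙)*2 = -59/6*2 = -59/3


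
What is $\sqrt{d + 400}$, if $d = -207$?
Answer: $\sqrt{193} \approx 13.892$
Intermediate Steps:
$\sqrt{d + 400} = \sqrt{-207 + 400} = \sqrt{193}$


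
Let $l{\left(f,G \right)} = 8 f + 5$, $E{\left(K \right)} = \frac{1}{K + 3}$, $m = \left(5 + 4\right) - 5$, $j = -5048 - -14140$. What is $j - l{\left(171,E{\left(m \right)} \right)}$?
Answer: $7719$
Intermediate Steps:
$j = 9092$ ($j = -5048 + 14140 = 9092$)
$m = 4$ ($m = 9 - 5 = 4$)
$E{\left(K \right)} = \frac{1}{3 + K}$
$l{\left(f,G \right)} = 5 + 8 f$
$j - l{\left(171,E{\left(m \right)} \right)} = 9092 - \left(5 + 8 \cdot 171\right) = 9092 - \left(5 + 1368\right) = 9092 - 1373 = 7719$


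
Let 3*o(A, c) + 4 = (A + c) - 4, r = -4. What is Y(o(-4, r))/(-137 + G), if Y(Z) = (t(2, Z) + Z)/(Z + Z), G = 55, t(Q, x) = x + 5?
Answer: -17/2624 ≈ -0.0064787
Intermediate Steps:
t(Q, x) = 5 + x
o(A, c) = -8/3 + A/3 + c/3 (o(A, c) = -4/3 + ((A + c) - 4)/3 = -4/3 + (-4 + A + c)/3 = -4/3 + (-4/3 + A/3 + c/3) = -8/3 + A/3 + c/3)
Y(Z) = (5 + 2*Z)/(2*Z) (Y(Z) = ((5 + Z) + Z)/(Z + Z) = (5 + 2*Z)/((2*Z)) = (5 + 2*Z)*(1/(2*Z)) = (5 + 2*Z)/(2*Z))
Y(o(-4, r))/(-137 + G) = ((5/2 + (-8/3 + (1/3)*(-4) + (1/3)*(-4)))/(-8/3 + (1/3)*(-4) + (1/3)*(-4)))/(-137 + 55) = ((5/2 + (-8/3 - 4/3 - 4/3))/(-8/3 - 4/3 - 4/3))/(-82) = -(5/2 - 16/3)/(82*(-16/3)) = -(-3)*(-17)/(1312*6) = -1/82*17/32 = -17/2624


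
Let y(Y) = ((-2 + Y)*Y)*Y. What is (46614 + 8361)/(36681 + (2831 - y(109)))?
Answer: -3665/82117 ≈ -0.044631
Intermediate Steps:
y(Y) = Y**2*(-2 + Y) (y(Y) = (Y*(-2 + Y))*Y = Y**2*(-2 + Y))
(46614 + 8361)/(36681 + (2831 - y(109))) = (46614 + 8361)/(36681 + (2831 - 109**2*(-2 + 109))) = 54975/(36681 + (2831 - 11881*107)) = 54975/(36681 + (2831 - 1*1271267)) = 54975/(36681 + (2831 - 1271267)) = 54975/(36681 - 1268436) = 54975/(-1231755) = 54975*(-1/1231755) = -3665/82117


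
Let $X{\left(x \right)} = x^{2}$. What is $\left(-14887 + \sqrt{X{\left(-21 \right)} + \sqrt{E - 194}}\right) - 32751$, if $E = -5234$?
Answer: $-47638 + \sqrt{441 + 2 i \sqrt{1357}} \approx -47617.0 + 1.7481 i$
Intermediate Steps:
$\left(-14887 + \sqrt{X{\left(-21 \right)} + \sqrt{E - 194}}\right) - 32751 = \left(-14887 + \sqrt{\left(-21\right)^{2} + \sqrt{-5234 - 194}}\right) - 32751 = \left(-14887 + \sqrt{441 + \sqrt{-5428}}\right) - 32751 = \left(-14887 + \sqrt{441 + 2 i \sqrt{1357}}\right) - 32751 = -47638 + \sqrt{441 + 2 i \sqrt{1357}}$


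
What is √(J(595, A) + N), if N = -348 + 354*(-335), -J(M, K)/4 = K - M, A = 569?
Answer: I*√118834 ≈ 344.72*I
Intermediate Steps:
J(M, K) = -4*K + 4*M (J(M, K) = -4*(K - M) = -4*K + 4*M)
N = -118938 (N = -348 - 118590 = -118938)
√(J(595, A) + N) = √((-4*569 + 4*595) - 118938) = √((-2276 + 2380) - 118938) = √(104 - 118938) = √(-118834) = I*√118834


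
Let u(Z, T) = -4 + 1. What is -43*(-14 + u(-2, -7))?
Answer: 731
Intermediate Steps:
u(Z, T) = -3
-43*(-14 + u(-2, -7)) = -43*(-14 - 3) = -43*(-17) = 731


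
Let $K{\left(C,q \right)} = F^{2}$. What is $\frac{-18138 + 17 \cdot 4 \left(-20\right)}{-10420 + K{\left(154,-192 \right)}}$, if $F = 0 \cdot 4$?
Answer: $\frac{9749}{5210} \approx 1.8712$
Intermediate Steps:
$F = 0$
$K{\left(C,q \right)} = 0$ ($K{\left(C,q \right)} = 0^{2} = 0$)
$\frac{-18138 + 17 \cdot 4 \left(-20\right)}{-10420 + K{\left(154,-192 \right)}} = \frac{-18138 + 17 \cdot 4 \left(-20\right)}{-10420 + 0} = \frac{-18138 + 68 \left(-20\right)}{-10420} = \left(-18138 - 1360\right) \left(- \frac{1}{10420}\right) = \left(-19498\right) \left(- \frac{1}{10420}\right) = \frac{9749}{5210}$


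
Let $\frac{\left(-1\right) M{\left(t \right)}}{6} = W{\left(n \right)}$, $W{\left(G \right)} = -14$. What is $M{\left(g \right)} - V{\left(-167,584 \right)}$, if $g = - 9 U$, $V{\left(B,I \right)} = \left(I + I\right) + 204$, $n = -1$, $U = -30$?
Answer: $-1288$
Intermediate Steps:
$V{\left(B,I \right)} = 204 + 2 I$ ($V{\left(B,I \right)} = 2 I + 204 = 204 + 2 I$)
$g = 270$ ($g = \left(-9\right) \left(-30\right) = 270$)
$M{\left(t \right)} = 84$ ($M{\left(t \right)} = \left(-6\right) \left(-14\right) = 84$)
$M{\left(g \right)} - V{\left(-167,584 \right)} = 84 - \left(204 + 2 \cdot 584\right) = 84 - \left(204 + 1168\right) = 84 - 1372 = -1288$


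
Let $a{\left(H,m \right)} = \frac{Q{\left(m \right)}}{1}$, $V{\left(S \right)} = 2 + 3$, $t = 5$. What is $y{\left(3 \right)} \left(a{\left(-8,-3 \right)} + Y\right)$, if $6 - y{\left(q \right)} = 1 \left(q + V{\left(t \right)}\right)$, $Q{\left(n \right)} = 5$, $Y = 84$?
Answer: $-178$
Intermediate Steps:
$V{\left(S \right)} = 5$
$a{\left(H,m \right)} = 5$ ($a{\left(H,m \right)} = \frac{5}{1} = 5 \cdot 1 = 5$)
$y{\left(q \right)} = 1 - q$ ($y{\left(q \right)} = 6 - 1 \left(q + 5\right) = 6 - 1 \left(5 + q\right) = 6 - \left(5 + q\right) = 1 - q$)
$y{\left(3 \right)} \left(a{\left(-8,-3 \right)} + Y\right) = \left(1 - 3\right) \left(5 + 84\right) = \left(1 - 3\right) 89 = \left(-2\right) 89 = -178$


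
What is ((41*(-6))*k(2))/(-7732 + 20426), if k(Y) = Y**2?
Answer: -492/6347 ≈ -0.077517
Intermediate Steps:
((41*(-6))*k(2))/(-7732 + 20426) = ((41*(-6))*2**2)/(-7732 + 20426) = -246*4/12694 = -984*1/12694 = -492/6347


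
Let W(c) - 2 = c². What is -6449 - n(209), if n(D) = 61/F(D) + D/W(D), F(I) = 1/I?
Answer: -838626443/43683 ≈ -19198.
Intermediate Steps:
W(c) = 2 + c²
n(D) = 61*D + D/(2 + D²) (n(D) = 61/(1/D) + D/(2 + D²) = 61*D + D/(2 + D²))
-6449 - n(209) = -6449 - 209*(123 + 61*209²)/(2 + 209²) = -6449 - 209*(123 + 61*43681)/(2 + 43681) = -6449 - 209*(123 + 2664541)/43683 = -6449 - 209*2664664/43683 = -6449 - 1*556914776/43683 = -6449 - 556914776/43683 = -838626443/43683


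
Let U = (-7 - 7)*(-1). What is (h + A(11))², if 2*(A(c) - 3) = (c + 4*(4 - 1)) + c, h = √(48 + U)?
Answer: (20 + √62)² ≈ 776.96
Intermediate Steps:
U = 14 (U = -14*(-1) = 14)
h = √62 (h = √(48 + 14) = √62 ≈ 7.8740)
A(c) = 9 + c (A(c) = 3 + ((c + 4*(4 - 1)) + c)/2 = 3 + ((c + 4*3) + c)/2 = 3 + ((c + 12) + c)/2 = 3 + ((12 + c) + c)/2 = 3 + (12 + 2*c)/2 = 3 + (6 + c) = 9 + c)
(h + A(11))² = (√62 + (9 + 11))² = (√62 + 20)² = (20 + √62)²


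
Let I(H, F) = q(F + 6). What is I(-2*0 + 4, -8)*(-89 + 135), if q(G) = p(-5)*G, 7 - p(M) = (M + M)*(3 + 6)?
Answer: -8924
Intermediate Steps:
p(M) = 7 - 18*M (p(M) = 7 - (M + M)*(3 + 6) = 7 - 2*M*9 = 7 - 18*M)
q(G) = 97*G (q(G) = (7 - 18*(-5))*G = (7 + 90)*G = 97*G)
I(H, F) = 582 + 97*F (I(H, F) = 97*(F + 6) = 97*(6 + F) = 582 + 97*F)
I(-2*0 + 4, -8)*(-89 + 135) = (582 + 97*(-8))*(-89 + 135) = (582 - 776)*46 = -194*46 = -8924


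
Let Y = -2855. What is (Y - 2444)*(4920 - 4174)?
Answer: -3953054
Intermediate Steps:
(Y - 2444)*(4920 - 4174) = (-2855 - 2444)*(4920 - 4174) = -5299*746 = -3953054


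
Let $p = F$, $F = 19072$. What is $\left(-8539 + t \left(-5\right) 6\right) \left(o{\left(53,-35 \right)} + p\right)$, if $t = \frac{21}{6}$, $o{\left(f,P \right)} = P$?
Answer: $-164555828$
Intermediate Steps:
$t = \frac{7}{2}$ ($t = 21 \cdot \frac{1}{6} = \frac{7}{2} \approx 3.5$)
$p = 19072$
$\left(-8539 + t \left(-5\right) 6\right) \left(o{\left(53,-35 \right)} + p\right) = \left(-8539 + \frac{7}{2} \left(-5\right) 6\right) \left(-35 + 19072\right) = \left(-8539 - 105\right) 19037 = \left(-8644\right) 19037 = -164555828$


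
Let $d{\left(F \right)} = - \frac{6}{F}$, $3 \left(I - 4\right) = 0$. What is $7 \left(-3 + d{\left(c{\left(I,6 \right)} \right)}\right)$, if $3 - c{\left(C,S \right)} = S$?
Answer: $-7$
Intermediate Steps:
$I = 4$ ($I = 4 + \frac{1}{3} \cdot 0 = 4 + 0 = 4$)
$c{\left(C,S \right)} = 3 - S$
$7 \left(-3 + d{\left(c{\left(I,6 \right)} \right)}\right) = 7 \left(-3 - \frac{6}{3 - 6}\right) = 7 \left(-3 - \frac{6}{-3}\right) = 7 \left(-3 - -2\right) = 7 \left(-3 + 2\right) = 7 \left(-1\right) = -7$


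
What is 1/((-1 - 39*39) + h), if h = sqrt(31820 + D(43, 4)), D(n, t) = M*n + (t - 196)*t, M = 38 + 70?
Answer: -761/1140394 - sqrt(2231)/570197 ≈ -0.00075015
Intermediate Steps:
M = 108
D(n, t) = 108*n + t*(-196 + t) (D(n, t) = 108*n + (t - 196)*t = 108*n + (-196 + t)*t = 108*n + t*(-196 + t))
h = 4*sqrt(2231) (h = sqrt(31820 + (4**2 - 196*4 + 108*43)) = sqrt(31820 + (16 - 784 + 4644)) = sqrt(31820 + 3876) = sqrt(35696) = 4*sqrt(2231) ≈ 188.93)
1/((-1 - 39*39) + h) = 1/((-1 - 39*39) + 4*sqrt(2231)) = 1/((-1 - 1521) + 4*sqrt(2231)) = 1/(-1522 + 4*sqrt(2231))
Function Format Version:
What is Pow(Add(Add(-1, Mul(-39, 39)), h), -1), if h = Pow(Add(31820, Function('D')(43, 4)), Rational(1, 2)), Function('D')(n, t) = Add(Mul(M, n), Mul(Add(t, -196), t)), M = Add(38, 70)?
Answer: Add(Rational(-761, 1140394), Mul(Rational(-1, 570197), Pow(2231, Rational(1, 2)))) ≈ -0.00075015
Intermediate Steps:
M = 108
Function('D')(n, t) = Add(Mul(108, n), Mul(t, Add(-196, t))) (Function('D')(n, t) = Add(Mul(108, n), Mul(Add(t, -196), t)) = Add(Mul(108, n), Mul(Add(-196, t), t)) = Add(Mul(108, n), Mul(t, Add(-196, t))))
h = Mul(4, Pow(2231, Rational(1, 2))) (h = Pow(Add(31820, Add(Pow(4, 2), Mul(-196, 4), Mul(108, 43))), Rational(1, 2)) = Pow(Add(31820, Add(16, -784, 4644)), Rational(1, 2)) = Pow(Add(31820, 3876), Rational(1, 2)) = Pow(35696, Rational(1, 2)) = Mul(4, Pow(2231, Rational(1, 2))) ≈ 188.93)
Pow(Add(Add(-1, Mul(-39, 39)), h), -1) = Pow(Add(Add(-1, Mul(-39, 39)), Mul(4, Pow(2231, Rational(1, 2)))), -1) = Pow(Add(Add(-1, -1521), Mul(4, Pow(2231, Rational(1, 2)))), -1) = Pow(Add(-1522, Mul(4, Pow(2231, Rational(1, 2)))), -1)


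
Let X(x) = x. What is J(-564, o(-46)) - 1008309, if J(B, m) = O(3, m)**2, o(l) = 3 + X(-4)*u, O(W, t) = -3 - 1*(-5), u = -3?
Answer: -1008305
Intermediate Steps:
O(W, t) = 2 (O(W, t) = -3 + 5 = 2)
o(l) = 15 (o(l) = 3 - 4*(-3) = 3 + 12 = 15)
J(B, m) = 4 (J(B, m) = 2**2 = 4)
J(-564, o(-46)) - 1008309 = 4 - 1008309 = -1008305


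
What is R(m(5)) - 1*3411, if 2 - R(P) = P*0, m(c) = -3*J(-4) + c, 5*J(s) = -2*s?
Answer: -3409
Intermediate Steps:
J(s) = -2*s/5 (J(s) = (-2*s)/5 = -2*s/5)
m(c) = -24/5 + c (m(c) = -(-6)*(-4)/5 + c = -3*8/5 + c = -24/5 + c)
R(P) = 2 (R(P) = 2 - P*0 = 2 - 1*0 = 2 + 0 = 2)
R(m(5)) - 1*3411 = 2 - 1*3411 = 2 - 3411 = -3409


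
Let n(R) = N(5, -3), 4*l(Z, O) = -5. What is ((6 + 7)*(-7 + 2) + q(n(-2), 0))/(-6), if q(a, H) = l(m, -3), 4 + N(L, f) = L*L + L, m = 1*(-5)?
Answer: 265/24 ≈ 11.042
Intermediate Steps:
m = -5
N(L, f) = -4 + L + L**2 (N(L, f) = -4 + (L*L + L) = -4 + (L**2 + L) = -4 + (L + L**2) = -4 + L + L**2)
l(Z, O) = -5/4 (l(Z, O) = (1/4)*(-5) = -5/4)
n(R) = 26 (n(R) = -4 + 5 + 5**2 = -4 + 5 + 25 = 26)
q(a, H) = -5/4
((6 + 7)*(-7 + 2) + q(n(-2), 0))/(-6) = ((6 + 7)*(-7 + 2) - 5/4)/(-6) = (13*(-5) - 5/4)*(-1/6) = (-65 - 5/4)*(-1/6) = -265/4*(-1/6) = 265/24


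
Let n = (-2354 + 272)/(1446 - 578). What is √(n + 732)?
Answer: 3*√15269422/434 ≈ 27.011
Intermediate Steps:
n = -1041/434 (n = -2082/868 = -2082*1/868 = -1041/434 ≈ -2.3986)
√(n + 732) = √(-1041/434 + 732) = √(316647/434) = 3*√15269422/434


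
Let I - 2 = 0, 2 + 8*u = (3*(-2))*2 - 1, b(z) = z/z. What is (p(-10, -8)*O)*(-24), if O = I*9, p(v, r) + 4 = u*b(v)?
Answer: 2538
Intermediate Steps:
b(z) = 1
u = -15/8 (u = -¼ + ((3*(-2))*2 - 1)/8 = -¼ + (-6*2 - 1)/8 = -¼ + (-12 - 1)/8 = -¼ + (⅛)*(-13) = -¼ - 13/8 = -15/8 ≈ -1.8750)
p(v, r) = -47/8 (p(v, r) = -4 - 15/8*1 = -4 - 15/8 = -47/8)
I = 2 (I = 2 + 0 = 2)
O = 18 (O = 2*9 = 18)
(p(-10, -8)*O)*(-24) = -47/8*18*(-24) = -423/4*(-24) = 2538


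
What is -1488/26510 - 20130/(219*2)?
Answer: -44524837/967615 ≈ -46.015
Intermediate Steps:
-1488/26510 - 20130/(219*2) = -1488*1/26510 - 20130/438 = -744/13255 - 20130*1/438 = -744/13255 - 3355/73 = -44524837/967615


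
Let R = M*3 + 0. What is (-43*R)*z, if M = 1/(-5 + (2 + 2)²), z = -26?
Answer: 3354/11 ≈ 304.91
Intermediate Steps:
M = 1/11 (M = 1/(-5 + 4²) = 1/(-5 + 16) = 1/11 ≈ 0.090909)
R = 3/11 (R = (1/11)*3 + 0 = 3/11 + 0 = 3/11 ≈ 0.27273)
(-43*R)*z = -43*3/11*(-26) = -129/11*(-26) = 3354/11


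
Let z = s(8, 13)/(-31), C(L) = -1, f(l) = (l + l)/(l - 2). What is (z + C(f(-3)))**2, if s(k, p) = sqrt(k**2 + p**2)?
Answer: (31 + sqrt(233))**2/961 ≈ 2.2273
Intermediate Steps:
f(l) = 2*l/(-2 + l) (f(l) = (2*l)/(-2 + l) = 2*l/(-2 + l))
z = -sqrt(233)/31 (z = sqrt(8**2 + 13**2)/(-31) = sqrt(64 + 169)*(-1/31) = sqrt(233)*(-1/31) = -sqrt(233)/31 ≈ -0.49240)
(z + C(f(-3)))**2 = (-sqrt(233)/31 - 1)**2 = (-1 - sqrt(233)/31)**2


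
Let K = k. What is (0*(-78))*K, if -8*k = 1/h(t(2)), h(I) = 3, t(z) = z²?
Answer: 0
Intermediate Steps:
k = -1/24 (k = -⅛/3 = -⅛*⅓ = -1/24 ≈ -0.041667)
K = -1/24 ≈ -0.041667
(0*(-78))*K = (0*(-78))*(-1/24) = 0*(-1/24) = 0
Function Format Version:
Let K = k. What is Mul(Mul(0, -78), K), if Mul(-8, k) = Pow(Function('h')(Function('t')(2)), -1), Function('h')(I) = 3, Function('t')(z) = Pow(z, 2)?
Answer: 0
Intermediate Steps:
k = Rational(-1, 24) (k = Mul(Rational(-1, 8), Pow(3, -1)) = Mul(Rational(-1, 8), Rational(1, 3)) = Rational(-1, 24) ≈ -0.041667)
K = Rational(-1, 24) ≈ -0.041667
Mul(Mul(0, -78), K) = Mul(Mul(0, -78), Rational(-1, 24)) = Mul(0, Rational(-1, 24)) = 0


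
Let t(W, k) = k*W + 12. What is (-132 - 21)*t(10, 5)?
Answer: -9486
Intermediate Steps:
t(W, k) = 12 + W*k (t(W, k) = W*k + 12 = 12 + W*k)
(-132 - 21)*t(10, 5) = (-132 - 21)*(12 + 10*5) = -153*(12 + 50) = -153*62 = -9486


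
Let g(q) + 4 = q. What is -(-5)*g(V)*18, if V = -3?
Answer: -630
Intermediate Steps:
g(q) = -4 + q
-(-5)*g(V)*18 = -(-5)*(-4 - 3)*18 = -(-5)*(-7)*18 = -5*7*18 = -35*18 = -630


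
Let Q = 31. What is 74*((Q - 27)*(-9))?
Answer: -2664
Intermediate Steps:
74*((Q - 27)*(-9)) = 74*((31 - 27)*(-9)) = 74*(4*(-9)) = 74*(-36) = -2664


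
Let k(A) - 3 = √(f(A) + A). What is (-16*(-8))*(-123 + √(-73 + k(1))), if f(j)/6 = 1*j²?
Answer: -15744 + 128*I*√(70 - √7) ≈ -15744.0 + 1050.5*I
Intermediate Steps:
f(j) = 6*j² (f(j) = 6*(1*j²) = 6*j²)
k(A) = 3 + √(A + 6*A²) (k(A) = 3 + √(6*A² + A) = 3 + √(A + 6*A²))
(-16*(-8))*(-123 + √(-73 + k(1))) = (-16*(-8))*(-123 + √(-73 + (3 + √(1*(1 + 6*1))))) = 128*(-123 + √(-73 + (3 + √(1*(1 + 6))))) = 128*(-123 + √(-73 + (3 + √(1*7)))) = 128*(-123 + √(-73 + (3 + √7))) = 128*(-123 + √(-70 + √7)) = -15744 + 128*√(-70 + √7)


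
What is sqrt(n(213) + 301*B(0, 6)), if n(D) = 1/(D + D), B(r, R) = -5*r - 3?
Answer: I*sqrt(163872402)/426 ≈ 30.05*I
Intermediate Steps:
B(r, R) = -3 - 5*r
n(D) = 1/(2*D)
sqrt(n(213) + 301*B(0, 6)) = sqrt((1/2)/213 + 301*(-3 - 5*0)) = sqrt((1/2)*(1/213) + 301*(-3 + 0)) = sqrt(1/426 + 301*(-3)) = sqrt(1/426 - 903) = sqrt(-384677/426) = I*sqrt(163872402)/426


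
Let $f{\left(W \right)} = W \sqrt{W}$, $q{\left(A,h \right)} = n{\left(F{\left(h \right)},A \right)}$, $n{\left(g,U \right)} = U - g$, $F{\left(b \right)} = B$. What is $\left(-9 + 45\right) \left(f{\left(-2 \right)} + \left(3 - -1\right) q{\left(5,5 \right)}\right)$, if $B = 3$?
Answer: $288 - 72 i \sqrt{2} \approx 288.0 - 101.82 i$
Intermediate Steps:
$F{\left(b \right)} = 3$
$q{\left(A,h \right)} = -3 + A$ ($q{\left(A,h \right)} = A - 3 = -3 + A$)
$f{\left(W \right)} = W^{\frac{3}{2}}$
$\left(-9 + 45\right) \left(f{\left(-2 \right)} + \left(3 - -1\right) q{\left(5,5 \right)}\right) = \left(-9 + 45\right) \left(\left(-2\right)^{\frac{3}{2}} + \left(3 - -1\right) \left(-3 + 5\right)\right) = 36 \left(- 2 i \sqrt{2} + \left(3 + 1\right) 2\right) = 36 \left(- 2 i \sqrt{2} + 4 \cdot 2\right) = 36 \left(- 2 i \sqrt{2} + 8\right) = 36 \left(8 - 2 i \sqrt{2}\right) = 288 - 72 i \sqrt{2}$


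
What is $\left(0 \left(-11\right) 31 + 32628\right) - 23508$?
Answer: $9120$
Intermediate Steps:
$\left(0 \left(-11\right) 31 + 32628\right) - 23508 = \left(0 \cdot 31 + 32628\right) - 23508 = \left(0 + 32628\right) - 23508 = 32628 - 23508 = 9120$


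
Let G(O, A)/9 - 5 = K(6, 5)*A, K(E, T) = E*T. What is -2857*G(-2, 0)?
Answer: -128565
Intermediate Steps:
G(O, A) = 45 + 270*A (G(O, A) = 45 + 9*((6*5)*A) = 45 + 9*(30*A) = 45 + 270*A)
-2857*G(-2, 0) = -2857*(45 + 270*0) = -2857*(45 + 0) = -2857*45 = -128565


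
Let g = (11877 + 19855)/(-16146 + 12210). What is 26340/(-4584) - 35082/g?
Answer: 13169489881/3030406 ≈ 4345.8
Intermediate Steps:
g = -7933/984 (g = 31732/(-3936) = 31732*(-1/3936) = -7933/984 ≈ -8.0620)
26340/(-4584) - 35082/g = 26340/(-4584) - 35082/(-7933/984) = 26340*(-1/4584) - 35082*(-984/7933) = -2195/382 + 34520688/7933 = 13169489881/3030406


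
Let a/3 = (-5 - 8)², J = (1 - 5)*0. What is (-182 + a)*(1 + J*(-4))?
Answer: 325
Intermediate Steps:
J = 0 (J = -4*0 = 0)
a = 507 (a = 3*(-5 - 8)² = 3*(-13)² = 3*169 = 507)
(-182 + a)*(1 + J*(-4)) = (-182 + 507)*(1 + 0*(-4)) = 325*(1 + 0) = 325*1 = 325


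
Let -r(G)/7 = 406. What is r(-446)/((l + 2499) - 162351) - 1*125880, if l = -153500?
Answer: -19722373459/156676 ≈ -1.2588e+5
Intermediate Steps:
r(G) = -2842 (r(G) = -7*406 = -2842)
r(-446)/((l + 2499) - 162351) - 1*125880 = -2842/((-153500 + 2499) - 162351) - 1*125880 = -2842/(-151001 - 162351) - 125880 = -2842/(-313352) - 125880 = -2842*(-1/313352) - 125880 = 1421/156676 - 125880 = -19722373459/156676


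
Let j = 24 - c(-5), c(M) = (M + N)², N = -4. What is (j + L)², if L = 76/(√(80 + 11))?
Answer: 301435/91 - 8664*√91/91 ≈ 2404.2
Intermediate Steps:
c(M) = (-4 + M)² (c(M) = (M - 4)² = (-4 + M)²)
j = -57 (j = 24 - (-4 - 5)² = 24 - 1*(-9)² = 24 - 1*81 = 24 - 81 = -57)
L = 76*√91/91 (L = 76/(√91) = 76*(√91/91) = 76*√91/91 ≈ 7.9670)
(j + L)² = (-57 + 76*√91/91)²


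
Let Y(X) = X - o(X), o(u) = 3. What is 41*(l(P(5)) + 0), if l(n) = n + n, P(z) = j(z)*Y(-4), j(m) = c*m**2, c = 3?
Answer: -43050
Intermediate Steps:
j(m) = 3*m**2
Y(X) = -3 + X (Y(X) = X - 1*3 = X - 3 = -3 + X)
P(z) = -21*z**2 (P(z) = (3*z**2)*(-3 - 4) = (3*z**2)*(-7) = -21*z**2)
l(n) = 2*n
41*(l(P(5)) + 0) = 41*(2*(-21*5**2) + 0) = 41*(2*(-21*25) + 0) = 41*(2*(-525) + 0) = 41*(-1050 + 0) = 41*(-1050) = -43050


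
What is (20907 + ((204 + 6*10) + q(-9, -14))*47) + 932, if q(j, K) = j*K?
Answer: 40169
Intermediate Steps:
q(j, K) = K*j
(20907 + ((204 + 6*10) + q(-9, -14))*47) + 932 = (20907 + ((204 + 6*10) - 14*(-9))*47) + 932 = (20907 + ((204 + 60) + 126)*47) + 932 = (20907 + (264 + 126)*47) + 932 = (20907 + 390*47) + 932 = (20907 + 18330) + 932 = 39237 + 932 = 40169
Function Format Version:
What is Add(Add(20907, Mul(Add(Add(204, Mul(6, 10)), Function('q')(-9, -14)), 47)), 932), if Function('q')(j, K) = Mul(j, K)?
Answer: 40169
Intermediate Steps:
Function('q')(j, K) = Mul(K, j)
Add(Add(20907, Mul(Add(Add(204, Mul(6, 10)), Function('q')(-9, -14)), 47)), 932) = Add(Add(20907, Mul(Add(Add(204, Mul(6, 10)), Mul(-14, -9)), 47)), 932) = Add(Add(20907, Mul(Add(Add(204, 60), 126), 47)), 932) = Add(Add(20907, Mul(Add(264, 126), 47)), 932) = Add(Add(20907, Mul(390, 47)), 932) = Add(Add(20907, 18330), 932) = Add(39237, 932) = 40169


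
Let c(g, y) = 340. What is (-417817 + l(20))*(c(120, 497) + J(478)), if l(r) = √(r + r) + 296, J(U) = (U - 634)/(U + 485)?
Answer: -45546530848/321 + 218176*√10/321 ≈ -1.4189e+8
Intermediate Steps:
J(U) = (-634 + U)/(485 + U)
l(r) = 296 + √2*√r (l(r) = √(2*r) + 296 = √2*√r + 296 = 296 + √2*√r)
(-417817 + l(20))*(c(120, 497) + J(478)) = (-417817 + (296 + √2*√20))*(340 + (-634 + 478)/(485 + 478)) = (-417817 + (296 + √2*(2*√5)))*(340 - 156/963) = (-417817 + (296 + 2*√10))*(340 + (1/963)*(-156)) = (-417521 + 2*√10)*(340 - 52/321) = (-417521 + 2*√10)*(109088/321) = -45546530848/321 + 218176*√10/321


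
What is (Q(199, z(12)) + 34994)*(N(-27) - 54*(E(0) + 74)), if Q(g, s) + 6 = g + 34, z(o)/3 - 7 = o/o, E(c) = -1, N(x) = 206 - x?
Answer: -130634689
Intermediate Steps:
z(o) = 24 (z(o) = 21 + 3*(o/o) = 21 + 3*1 = 21 + 3 = 24)
Q(g, s) = 28 + g (Q(g, s) = -6 + (g + 34) = -6 + (34 + g) = 28 + g)
(Q(199, z(12)) + 34994)*(N(-27) - 54*(E(0) + 74)) = ((28 + 199) + 34994)*((206 - 1*(-27)) - 54*(-1 + 74)) = (227 + 34994)*((206 + 27) - 54*73) = 35221*(233 - 3942) = 35221*(-3709) = -130634689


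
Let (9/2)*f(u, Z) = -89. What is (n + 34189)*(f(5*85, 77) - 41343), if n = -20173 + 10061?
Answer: -8963024405/9 ≈ -9.9589e+8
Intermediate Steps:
f(u, Z) = -178/9 (f(u, Z) = (2/9)*(-89) = -178/9)
n = -10112
(n + 34189)*(f(5*85, 77) - 41343) = (-10112 + 34189)*(-178/9 - 41343) = 24077*(-372265/9) = -8963024405/9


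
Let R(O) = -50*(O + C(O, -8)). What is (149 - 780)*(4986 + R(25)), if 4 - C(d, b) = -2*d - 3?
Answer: -559066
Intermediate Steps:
C(d, b) = 7 + 2*d (C(d, b) = 4 - (-2*d - 3) = 4 - (-3 - 2*d) = 4 + (3 + 2*d) = 7 + 2*d)
R(O) = -350 - 150*O (R(O) = -50*(O + (7 + 2*O)) = -50*(7 + 3*O) = -350 - 150*O)
(149 - 780)*(4986 + R(25)) = (149 - 780)*(4986 + (-350 - 150*25)) = -631*(4986 + (-350 - 3750)) = -631*(4986 - 4100) = -631*886 = -559066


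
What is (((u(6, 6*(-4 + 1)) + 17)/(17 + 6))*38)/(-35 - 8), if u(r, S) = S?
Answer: 38/989 ≈ 0.038423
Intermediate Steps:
(((u(6, 6*(-4 + 1)) + 17)/(17 + 6))*38)/(-35 - 8) = (((6*(-4 + 1) + 17)/(17 + 6))*38)/(-35 - 8) = (((6*(-3) + 17)/23)*38)/(-43) = (((-18 + 17)*(1/23))*38)*(-1/43) = (-1*1/23*38)*(-1/43) = -1/23*38*(-1/43) = -38/23*(-1/43) = 38/989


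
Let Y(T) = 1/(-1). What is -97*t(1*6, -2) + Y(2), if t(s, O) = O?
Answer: 193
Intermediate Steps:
Y(T) = -1
-97*t(1*6, -2) + Y(2) = -97*(-2) - 1 = 194 - 1 = 193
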